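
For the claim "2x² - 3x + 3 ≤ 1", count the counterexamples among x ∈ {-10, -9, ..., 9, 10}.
Counterexamples in [-10, 10]: {-10, -9, -8, -7, -6, -5, -4, -3, -2, -1, 0, 1, 2, 3, 4, 5, 6, 7, 8, 9, 10}.

Counting them gives 21 values.

Answer: 21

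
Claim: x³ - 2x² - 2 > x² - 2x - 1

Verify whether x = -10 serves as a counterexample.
Substitute x = -10 into the relation:
x = -10: LHS = (-10)³ - 2·(-10)² - 2 = -1202, RHS = (-10)² - 2·(-10) - 1 = 119; -1202 > 119 — FAILS

Since the claim fails at x = -10, this value is a counterexample.

Answer: Yes, x = -10 is a counterexample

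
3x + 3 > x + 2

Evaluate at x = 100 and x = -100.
x = 100: LHS = 3·100 + 3 = 303, RHS = 100 + 2 = 102; 303 > 102 — holds
x = -100: LHS = 3·(-100) + 3 = -297, RHS = (-100) + 2 = -98; -297 > -98 — FAILS

Answer: Partially: holds for x = 100, fails for x = -100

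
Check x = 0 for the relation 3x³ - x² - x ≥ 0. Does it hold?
x = 0: LHS = 3·0³ - 0² - 0 = 0; 0 ≥ 0 — holds

The relation is satisfied at x = 0.

Answer: Yes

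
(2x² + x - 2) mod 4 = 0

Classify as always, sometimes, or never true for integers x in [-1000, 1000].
Holds at x = 2: LHS = (2·2² + 2 - 2) mod 4 = 8 mod 4 = 0; 0 = 0 — holds
Fails at x = 0: LHS = (2·0² + 0 - 2) mod 4 = (-2) mod 4 = 2; 2 = 0 — FAILS
It is satisfied by some integers in the range but not all.

Answer: Sometimes true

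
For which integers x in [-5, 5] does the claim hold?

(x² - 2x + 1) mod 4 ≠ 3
For a polynomial with integer coefficients, its value mod 4 depends only on x mod 4, so it suffices to check one representative of each residue class, x = 0, 1, 2, 3:
x = 0: LHS = (0² - 2·0 + 1) mod 4 = 1 mod 4 = 1; 1 ≠ 3 — holds
x = 1: LHS = (1² - 2·1 + 1) mod 4 = 0 mod 4 = 0; 0 ≠ 3 — holds
x = 2: LHS = (2² - 2·2 + 1) mod 4 = 1 mod 4 = 1; 1 ≠ 3 — holds
x = 3: LHS = (3² - 2·3 + 1) mod 4 = 4 mod 4 = 0; 0 ≠ 3 — holds
The relation holds in every residue class, so the relation holds for every integer in [-5, 5].

Answer: All integers in [-5, 5]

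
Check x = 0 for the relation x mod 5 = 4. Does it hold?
x = 0: LHS = 0 mod 5 = 0; 0 = 4 — FAILS

The relation fails at x = 0, so x = 0 is a counterexample.

Answer: No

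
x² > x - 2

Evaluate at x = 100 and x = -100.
x = 100: LHS = 100² = 10000, RHS = 100 - 2 = 98; 10000 > 98 — holds
x = -100: LHS = (-100)² = 10000, RHS = (-100) - 2 = -102; 10000 > -102 — holds

Answer: Yes, holds for both x = 100 and x = -100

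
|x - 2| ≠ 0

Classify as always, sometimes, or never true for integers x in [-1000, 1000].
Holds at x = 0: LHS = |0 - 2| = |-2| = 2; 2 ≠ 0 — holds
Fails at x = 2: LHS = |2 - 2| = |0| = 0; 0 ≠ 0 — FAILS
It is satisfied by some integers in the range but not all.

Answer: Sometimes true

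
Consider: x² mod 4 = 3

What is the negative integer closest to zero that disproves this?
Testing negative integers from -1 downward:
x = -1: LHS = ((-1)²) mod 4 = 1 mod 4 = 1; 1 = 3 — FAILS  ← closest negative counterexample to 0

Answer: x = -1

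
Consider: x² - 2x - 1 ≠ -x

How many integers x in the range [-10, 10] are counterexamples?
Track d = LHS − RHS over the integers in [-10, 10]. Equality would need d = 0, but d changes sign only between consecutive integers, jumping over 0:
x = -1: LHS = (-1)² - 2·(-1) - 1 = 2, RHS = -(-1) = 1; 2 ≠ 1 — holds  (d = 1)
x = 0: LHS = 0² - 2·0 - 1 = -1, RHS = -0 = 0; -1 ≠ 0 — holds  (d = -1)
x = 1: LHS = 1² - 2·1 - 1 = -2; -2 ≠ -1 — holds  (d = -1)
x = 2: LHS = 2² - 2·2 - 1 = -1; -1 ≠ -2 — holds  (d = 1)
Away from these crossings d keeps a constant sign, and checking every integer in [-10, 10] confirms d ≠ 0 throughout. Hence the two sides are never equal, so the relation holds for every integer in [-10, 10].

No counterexample appears in that range.

Answer: 0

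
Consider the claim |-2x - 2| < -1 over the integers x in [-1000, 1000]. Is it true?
The claim fails at x = 0:
x = 0: LHS = |-2·0 - 2| = |-2| = 2; 2 < -1 — FAILS

Because a single integer refutes it, the statement is false.

Answer: False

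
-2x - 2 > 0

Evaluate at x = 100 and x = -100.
x = 100: LHS = -2·100 - 2 = -202; -202 > 0 — FAILS
x = -100: LHS = -2·(-100) - 2 = 198; 198 > 0 — holds

Answer: Partially: fails for x = 100, holds for x = -100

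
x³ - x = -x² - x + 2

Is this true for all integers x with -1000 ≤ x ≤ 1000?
The claim fails at x = 0:
x = 0: LHS = 0³ - 0 = 0, RHS = -0² - 0 + 2 = 2; 0 = 2 — FAILS

Because a single integer refutes it, the statement is false.

Answer: False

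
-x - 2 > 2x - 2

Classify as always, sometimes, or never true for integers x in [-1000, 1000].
Holds at x = -1: LHS = -(-1) - 2 = -1, RHS = 2·(-1) - 2 = -4; -1 > -4 — holds
Fails at x = 0: LHS = -0 - 2 = -2, RHS = 2·0 - 2 = -2; -2 > -2 — FAILS
It is satisfied by some integers in the range but not all.

Answer: Sometimes true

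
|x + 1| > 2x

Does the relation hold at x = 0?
x = 0: LHS = |0 + 1| = |1| = 1, RHS = 2·0 = 0; 1 > 0 — holds

The relation is satisfied at x = 0.

Answer: Yes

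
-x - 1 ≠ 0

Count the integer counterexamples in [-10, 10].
Counterexamples in [-10, 10]: {-1}.

Counting them gives 1 values.

Answer: 1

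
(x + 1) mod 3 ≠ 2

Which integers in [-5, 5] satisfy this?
Holds for: {-4, -3, -1, 0, 2, 3, 5}
Fails for: {-5, -2, 1, 4}

Answer: {-4, -3, -1, 0, 2, 3, 5}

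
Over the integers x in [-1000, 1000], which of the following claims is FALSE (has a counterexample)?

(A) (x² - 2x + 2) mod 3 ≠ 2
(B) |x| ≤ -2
(A) x = 0: LHS = (0² - 2·0 + 2) mod 3 = 2 mod 3 = 2; 2 ≠ 2 — FAILS
(B) x = 0: LHS = |0| = 0; 0 ≤ -2 — FAILS

Answer: Both A and B are false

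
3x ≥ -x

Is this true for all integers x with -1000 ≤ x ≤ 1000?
The claim fails at x = -1:
x = -1: LHS = 3·(-1) = -3, RHS = -(-1) = 1; -3 ≥ 1 — FAILS

Because a single integer refutes it, the statement is false.

Answer: False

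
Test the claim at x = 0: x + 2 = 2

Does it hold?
x = 0: LHS = 0 + 2 = 2; 2 = 2 — holds

The relation is satisfied at x = 0.

Answer: Yes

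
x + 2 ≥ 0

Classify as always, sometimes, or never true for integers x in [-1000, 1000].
Holds at x = 0: LHS = 0 + 2 = 2; 2 ≥ 0 — holds
Fails at x = -3: LHS = (-3) + 2 = -1; -1 ≥ 0 — FAILS
It is satisfied by some integers in the range but not all.

Answer: Sometimes true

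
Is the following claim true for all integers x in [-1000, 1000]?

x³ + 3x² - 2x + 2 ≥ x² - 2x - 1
The claim fails at x = -3:
x = -3: LHS = (-3)³ + 3·(-3)² - 2·(-3) + 2 = 8, RHS = (-3)² - 2·(-3) - 1 = 14; 8 ≥ 14 — FAILS

Because a single integer refutes it, the statement is false.

Answer: False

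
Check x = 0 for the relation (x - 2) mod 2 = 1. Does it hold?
x = 0: LHS = (0 - 2) mod 2 = (-2) mod 2 = 0; 0 = 1 — FAILS

The relation fails at x = 0, so x = 0 is a counterexample.

Answer: No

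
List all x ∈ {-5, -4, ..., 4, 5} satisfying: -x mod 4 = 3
Holds for: {-3, 1, 5}
Fails for: {-5, -4, -2, -1, 0, 2, 3, 4}

Answer: {-3, 1, 5}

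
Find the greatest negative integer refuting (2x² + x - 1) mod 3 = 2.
Testing negative integers from -1 downward:
x = -1: LHS = (2·(-1)² + (-1) - 1) mod 3 = 0 mod 3 = 0; 0 = 2 — FAILS  ← closest negative counterexample to 0

Answer: x = -1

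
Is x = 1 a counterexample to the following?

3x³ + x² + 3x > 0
Substitute x = 1 into the relation:
x = 1: LHS = 3·1³ + 1² + 3·1 = 7; 7 > 0 — holds

The claim holds here, so x = 1 is not a counterexample. (A counterexample exists elsewhere, e.g. x = 0.)

Answer: No, x = 1 is not a counterexample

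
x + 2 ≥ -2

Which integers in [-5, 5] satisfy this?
Holds for: {-4, -3, -2, -1, 0, 1, 2, 3, 4, 5}
Fails for: {-5}

Answer: {-4, -3, -2, -1, 0, 1, 2, 3, 4, 5}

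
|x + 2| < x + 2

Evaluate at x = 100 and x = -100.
x = 100: LHS = |100 + 2| = |102| = 102, RHS = 100 + 2 = 102; 102 < 102 — FAILS
x = -100: LHS = |(-100) + 2| = |-98| = 98, RHS = (-100) + 2 = -98; 98 < -98 — FAILS

Answer: No, fails for both x = 100 and x = -100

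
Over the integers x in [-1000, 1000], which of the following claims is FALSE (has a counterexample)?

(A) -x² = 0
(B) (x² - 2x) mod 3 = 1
(A) x = 1: LHS = -1² = -1; -1 = 0 — FAILS
(B) x = 0: LHS = (0² - 2·0) mod 3 = 0 mod 3 = 0; 0 = 1 — FAILS

Answer: Both A and B are false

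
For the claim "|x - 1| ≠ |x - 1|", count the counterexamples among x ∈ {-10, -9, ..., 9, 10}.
Counterexamples in [-10, 10]: {-10, -9, -8, -7, -6, -5, -4, -3, -2, -1, 0, 1, 2, 3, 4, 5, 6, 7, 8, 9, 10}.

Counting them gives 21 values.

Answer: 21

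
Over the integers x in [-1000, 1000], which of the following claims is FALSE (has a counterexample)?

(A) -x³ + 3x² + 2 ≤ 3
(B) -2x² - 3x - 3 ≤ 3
(A) x = 1: LHS = -1³ + 3·1² + 2 = 4; 4 ≤ 3 — FAILS

(B) Over all integers in [-1000, 1000], LHS − RHS is largest at x = -1, where it equals -5:
x = -1: LHS = -2·(-1)² - 3·(-1) - 3 = -2; -2 ≤ 3 — holds
At the ends of the range:
x = -1000: LHS = -2·(-1000)² - 3·(-1000) - 3 = -1997003; -1997003 ≤ 3 — holds
x = 1000: LHS = -2·1000² - 3·1000 - 3 = -2003003; -2003003 ≤ 3 — holds
Hence LHS − RHS is never positive, i.e. LHS ≤ RHS throughout, so the relation holds for every integer in [-1000, 1000].

Only (A) has a counterexample.

Answer: A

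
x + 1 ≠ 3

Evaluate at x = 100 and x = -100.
x = 100: LHS = 100 + 1 = 101; 101 ≠ 3 — holds
x = -100: LHS = (-100) + 1 = -99; -99 ≠ 3 — holds

Answer: Yes, holds for both x = 100 and x = -100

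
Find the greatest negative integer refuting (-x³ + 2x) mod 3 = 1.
Testing negative integers from -1 downward:
x = -1: LHS = (-(-1)³ + 2·(-1)) mod 3 = (-1) mod 3 = 2; 2 = 1 — FAILS  ← closest negative counterexample to 0

Answer: x = -1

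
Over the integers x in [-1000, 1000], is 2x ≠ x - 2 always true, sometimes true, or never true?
Holds at x = 0: LHS = 2·0 = 0, RHS = 0 - 2 = -2; 0 ≠ -2 — holds
Fails at x = -2: LHS = 2·(-2) = -4, RHS = (-2) - 2 = -4; -4 ≠ -4 — FAILS
It is satisfied by some integers in the range but not all.

Answer: Sometimes true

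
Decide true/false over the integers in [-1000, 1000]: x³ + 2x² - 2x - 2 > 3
The claim fails at x = 0:
x = 0: LHS = 0³ + 2·0² - 2·0 - 2 = -2; -2 > 3 — FAILS

Because a single integer refutes it, the statement is false.

Answer: False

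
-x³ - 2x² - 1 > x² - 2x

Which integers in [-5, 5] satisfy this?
Holds for: {-5, -4}
Fails for: {-3, -2, -1, 0, 1, 2, 3, 4, 5}

Answer: {-5, -4}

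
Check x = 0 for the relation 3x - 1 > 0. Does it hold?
x = 0: LHS = 3·0 - 1 = -1; -1 > 0 — FAILS

The relation fails at x = 0, so x = 0 is a counterexample.

Answer: No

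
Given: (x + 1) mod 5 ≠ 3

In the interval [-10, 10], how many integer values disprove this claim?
Counterexamples in [-10, 10]: {-8, -3, 2, 7}.

Counting them gives 4 values.

Answer: 4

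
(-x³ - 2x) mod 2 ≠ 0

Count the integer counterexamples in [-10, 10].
Counterexamples in [-10, 10]: {-10, -8, -6, -4, -2, 0, 2, 4, 6, 8, 10}.

Counting them gives 11 values.

Answer: 11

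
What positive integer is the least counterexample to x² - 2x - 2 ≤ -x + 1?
Testing positive integers:
x = 1: LHS = 1² - 2·1 - 2 = -3, RHS = -1 + 1 = 0; -3 ≤ 0 — holds
x = 2: LHS = 2² - 2·2 - 2 = -2, RHS = -2 + 1 = -1; -2 ≤ -1 — holds
x = 3: LHS = 3² - 2·3 - 2 = 1, RHS = -3 + 1 = -2; 1 ≤ -2 — FAILS  ← smallest positive counterexample

Answer: x = 3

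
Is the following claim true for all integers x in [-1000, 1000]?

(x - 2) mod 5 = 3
The claim fails at x = 1:
x = 1: LHS = (1 - 2) mod 5 = (-1) mod 5 = 4; 4 = 3 — FAILS

Because a single integer refutes it, the statement is false.

Answer: False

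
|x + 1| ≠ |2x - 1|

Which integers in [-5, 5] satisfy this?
Holds for: {-5, -4, -3, -2, -1, 1, 3, 4, 5}
Fails for: {0, 2}

Answer: {-5, -4, -3, -2, -1, 1, 3, 4, 5}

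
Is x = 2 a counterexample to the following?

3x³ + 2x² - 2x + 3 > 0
Substitute x = 2 into the relation:
x = 2: LHS = 3·2³ + 2·2² - 2·2 + 3 = 31; 31 > 0 — holds

The claim holds here, so x = 2 is not a counterexample. (A counterexample exists elsewhere, e.g. x = -2.)

Answer: No, x = 2 is not a counterexample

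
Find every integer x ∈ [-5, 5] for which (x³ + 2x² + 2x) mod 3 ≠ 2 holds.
Holds for: {-3, 0, 3}
Fails for: {-5, -4, -2, -1, 1, 2, 4, 5}

Answer: {-3, 0, 3}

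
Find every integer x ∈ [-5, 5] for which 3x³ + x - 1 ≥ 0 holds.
Holds for: {1, 2, 3, 4, 5}
Fails for: {-5, -4, -3, -2, -1, 0}

Answer: {1, 2, 3, 4, 5}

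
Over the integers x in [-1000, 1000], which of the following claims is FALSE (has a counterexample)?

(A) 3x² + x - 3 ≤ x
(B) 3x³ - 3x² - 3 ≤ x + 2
(A) x = 2: LHS = 3·2² + 2 - 3 = 11; 11 ≤ 2 — FAILS
(B) x = 2: LHS = 3·2³ - 3·2² - 3 = 9, RHS = 2 + 2 = 4; 9 ≤ 4 — FAILS

Answer: Both A and B are false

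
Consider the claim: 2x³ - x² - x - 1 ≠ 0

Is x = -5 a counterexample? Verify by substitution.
Substitute x = -5 into the relation:
x = -5: LHS = 2·(-5)³ - (-5)² - (-5) - 1 = -271; -271 ≠ 0 — holds

The relation holds at x = -5, so it is not a counterexample.

Answer: No, x = -5 is not a counterexample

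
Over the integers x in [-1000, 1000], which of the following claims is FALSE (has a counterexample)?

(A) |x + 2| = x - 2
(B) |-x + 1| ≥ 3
(A) x = 0: LHS = |0 + 2| = |2| = 2, RHS = 0 - 2 = -2; 2 = -2 — FAILS
(B) x = 0: LHS = |-0 + 1| = |1| = 1; 1 ≥ 3 — FAILS

Answer: Both A and B are false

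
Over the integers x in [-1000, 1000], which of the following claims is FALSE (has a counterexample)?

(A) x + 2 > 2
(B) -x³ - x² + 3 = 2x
(A) x = 0: LHS = 0 + 2 = 2; 2 > 2 — FAILS
(B) x = 0: LHS = -0³ - 0² + 3 = 3, RHS = 2·0 = 0; 3 = 0 — FAILS

Answer: Both A and B are false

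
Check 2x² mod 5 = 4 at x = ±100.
x = 100: LHS = (2·100²) mod 5 = 20000 mod 5 = 0; 0 = 4 — FAILS
x = -100: LHS = (2·(-100)²) mod 5 = 20000 mod 5 = 0; 0 = 4 — FAILS

Answer: No, fails for both x = 100 and x = -100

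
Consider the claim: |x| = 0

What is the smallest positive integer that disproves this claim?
Testing positive integers:
x = 1: LHS = |1| = 1; 1 = 0 — FAILS  ← smallest positive counterexample

Answer: x = 1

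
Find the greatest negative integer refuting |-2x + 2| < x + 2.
Testing negative integers from -1 downward:
x = -1: LHS = |-2·(-1) + 2| = |4| = 4, RHS = (-1) + 2 = 1; 4 < 1 — FAILS  ← closest negative counterexample to 0

Answer: x = -1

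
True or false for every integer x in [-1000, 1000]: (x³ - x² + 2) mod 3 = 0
The claim fails at x = 0:
x = 0: LHS = (0³ - 0² + 2) mod 3 = 2 mod 3 = 2; 2 = 0 — FAILS

Because a single integer refutes it, the statement is false.

Answer: False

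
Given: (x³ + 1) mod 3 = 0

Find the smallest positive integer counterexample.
Testing positive integers:
x = 1: LHS = (1³ + 1) mod 3 = 2 mod 3 = 2; 2 = 0 — FAILS  ← smallest positive counterexample

Answer: x = 1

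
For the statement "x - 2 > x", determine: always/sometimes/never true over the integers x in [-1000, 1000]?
Over all integers in [-1000, 1000], LHS − RHS is largest at x = 0, where it equals -2:
x = 0: LHS = 0 - 2 = -2; -2 > 0 — FAILS
At the ends of the range:
x = -1000: LHS = (-1000) - 2 = -1002; -1002 > -1000 — FAILS
x = 1000: LHS = 1000 - 2 = 998; 998 > 1000 — FAILS
Hence LHS − RHS is never positive, i.e. LHS ≤ RHS throughout, so the claimed relation (>) fails for every integer in [-1000, 1000].

No integer in the range satisfies it.

Answer: Never true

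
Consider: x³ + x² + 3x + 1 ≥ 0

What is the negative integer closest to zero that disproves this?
Testing negative integers from -1 downward:
x = -1: LHS = (-1)³ + (-1)² + 3·(-1) + 1 = -2; -2 ≥ 0 — FAILS  ← closest negative counterexample to 0

Answer: x = -1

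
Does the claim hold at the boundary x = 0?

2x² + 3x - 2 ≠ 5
x = 0: LHS = 2·0² + 3·0 - 2 = -2; -2 ≠ 5 — holds

The relation is satisfied at x = 0.

Answer: Yes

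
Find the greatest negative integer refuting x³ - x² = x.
Testing negative integers from -1 downward:
x = -1: LHS = (-1)³ - (-1)² = -2; -2 = -1 — FAILS  ← closest negative counterexample to 0

Answer: x = -1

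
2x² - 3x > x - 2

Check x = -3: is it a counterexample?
Substitute x = -3 into the relation:
x = -3: LHS = 2·(-3)² - 3·(-3) = 27, RHS = (-3) - 2 = -5; 27 > -5 — holds

The claim holds here, so x = -3 is not a counterexample. (A counterexample exists elsewhere, e.g. x = 1.)

Answer: No, x = -3 is not a counterexample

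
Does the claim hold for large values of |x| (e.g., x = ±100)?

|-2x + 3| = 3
x = 100: LHS = |-2·100 + 3| = |-197| = 197; 197 = 3 — FAILS
x = -100: LHS = |-2·(-100) + 3| = |203| = 203; 203 = 3 — FAILS

Answer: No, fails for both x = 100 and x = -100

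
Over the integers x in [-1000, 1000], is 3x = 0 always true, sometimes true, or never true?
Holds at x = 0: LHS = 3·0 = 0; 0 = 0 — holds
Fails at x = 1: LHS = 3·1 = 3; 3 = 0 — FAILS
It is satisfied by some integers in the range but not all.

Answer: Sometimes true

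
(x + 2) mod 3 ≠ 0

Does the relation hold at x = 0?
x = 0: LHS = (0 + 2) mod 3 = 2 mod 3 = 2; 2 ≠ 0 — holds

The relation is satisfied at x = 0.

Answer: Yes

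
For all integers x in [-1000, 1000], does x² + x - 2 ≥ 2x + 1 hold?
The claim fails at x = 0:
x = 0: LHS = 0² + 0 - 2 = -2, RHS = 2·0 + 1 = 1; -2 ≥ 1 — FAILS

Because a single integer refutes it, the statement is false.

Answer: False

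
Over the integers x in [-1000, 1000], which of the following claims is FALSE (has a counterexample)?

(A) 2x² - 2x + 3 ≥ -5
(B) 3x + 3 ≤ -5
(A) Over all integers in [-1000, 1000], LHS − RHS is smallest at x = 0, where it equals 8:
x = 0: LHS = 2·0² - 2·0 + 3 = 3; 3 ≥ -5 — holds
At the ends of the range:
x = -1000: LHS = 2·(-1000)² - 2·(-1000) + 3 = 2002003; 2002003 ≥ -5 — holds
x = 1000: LHS = 2·1000² - 2·1000 + 3 = 1998003; 1998003 ≥ -5 — holds
Hence LHS − RHS is never negative, i.e. LHS ≥ RHS throughout, so the relation holds for every integer in [-1000, 1000].

(B) x = 0: LHS = 3·0 + 3 = 3; 3 ≤ -5 — FAILS

Only (B) has a counterexample.

Answer: B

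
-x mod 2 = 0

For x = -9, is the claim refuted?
Substitute x = -9 into the relation:
x = -9: LHS = (-(-9)) mod 2 = 9 mod 2 = 1; 1 = 0 — FAILS

Since the claim fails at x = -9, this value is a counterexample.

Answer: Yes, x = -9 is a counterexample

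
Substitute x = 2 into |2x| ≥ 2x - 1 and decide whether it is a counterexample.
Substitute x = 2 into the relation:
x = 2: LHS = |2·2| = |4| = 4, RHS = 2·2 - 1 = 3; 4 ≥ 3 — holds

The relation holds at x = 2, so it is not a counterexample.

Answer: No, x = 2 is not a counterexample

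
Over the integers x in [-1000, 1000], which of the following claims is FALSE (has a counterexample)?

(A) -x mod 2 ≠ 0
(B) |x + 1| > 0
(A) x = 0: LHS = (-0) mod 2 = 0 mod 2 = 0; 0 ≠ 0 — FAILS
(B) x = -1: LHS = |(-1) + 1| = |0| = 0; 0 > 0 — FAILS

Answer: Both A and B are false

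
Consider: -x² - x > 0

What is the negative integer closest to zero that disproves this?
Testing negative integers from -1 downward:
x = -1: LHS = -(-1)² - (-1) = 0; 0 > 0 — FAILS  ← closest negative counterexample to 0

Answer: x = -1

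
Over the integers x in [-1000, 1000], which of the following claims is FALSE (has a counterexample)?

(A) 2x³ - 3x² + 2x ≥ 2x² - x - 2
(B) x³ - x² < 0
(A) x = -1: LHS = 2·(-1)³ - 3·(-1)² + 2·(-1) = -7, RHS = 2·(-1)² - (-1) - 2 = 1; -7 ≥ 1 — FAILS
(B) x = 0: LHS = 0³ - 0² = 0; 0 < 0 — FAILS

Answer: Both A and B are false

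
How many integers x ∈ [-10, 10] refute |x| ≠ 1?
Counterexamples in [-10, 10]: {-1, 1}.

Counting them gives 2 values.

Answer: 2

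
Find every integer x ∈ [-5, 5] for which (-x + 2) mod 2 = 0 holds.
Holds for: {-4, -2, 0, 2, 4}
Fails for: {-5, -3, -1, 1, 3, 5}

Answer: {-4, -2, 0, 2, 4}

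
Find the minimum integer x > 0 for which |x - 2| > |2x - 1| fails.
Testing positive integers:
x = 1: LHS = |1 - 2| = |-1| = 1, RHS = |2·1 - 1| = |1| = 1; 1 > 1 — FAILS  ← smallest positive counterexample

Answer: x = 1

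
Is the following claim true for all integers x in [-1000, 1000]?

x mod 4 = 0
The claim fails at x = 1:
x = 1: LHS = 1 mod 4 = 1; 1 = 0 — FAILS

Because a single integer refutes it, the statement is false.

Answer: False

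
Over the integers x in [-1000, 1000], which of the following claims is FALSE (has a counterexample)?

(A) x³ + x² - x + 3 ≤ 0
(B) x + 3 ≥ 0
(A) x = 0: LHS = 0³ + 0² - 0 + 3 = 3; 3 ≤ 0 — FAILS
(B) x = -4: LHS = (-4) + 3 = -1; -1 ≥ 0 — FAILS

Answer: Both A and B are false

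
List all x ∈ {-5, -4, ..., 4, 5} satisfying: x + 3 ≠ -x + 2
Track d = LHS − RHS over the integers in [-5, 5]. Equality would need d = 0, but d changes sign only between consecutive integers, jumping over 0:
x = -1: LHS = (-1) + 3 = 2, RHS = -(-1) + 2 = 3; 2 ≠ 3 — holds  (d = -1)
x = 0: LHS = 0 + 3 = 3, RHS = -0 + 2 = 2; 3 ≠ 2 — holds  (d = 1)
Away from these crossings d keeps a constant sign, and checking every integer in [-5, 5] confirms d ≠ 0 throughout. Hence the two sides are never equal, so the relation holds for every integer in [-5, 5].

Answer: All integers in [-5, 5]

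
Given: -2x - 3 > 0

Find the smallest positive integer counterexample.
Testing positive integers:
x = 1: LHS = -2·1 - 3 = -5; -5 > 0 — FAILS  ← smallest positive counterexample

Answer: x = 1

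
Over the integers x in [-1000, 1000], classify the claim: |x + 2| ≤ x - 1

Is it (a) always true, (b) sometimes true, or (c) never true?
Over all integers in [-1000, 1000], LHS − RHS is smallest at x = 0, where it equals 3:
x = 0: LHS = |0 + 2| = |2| = 2, RHS = 0 - 1 = -1; 2 ≤ -1 — FAILS
At the ends of the range:
x = -1000: LHS = |(-1000) + 2| = |-998| = 998, RHS = (-1000) - 1 = -1001; 998 ≤ -1001 — FAILS
x = 1000: LHS = |1000 + 2| = |1002| = 1002, RHS = 1000 - 1 = 999; 1002 ≤ 999 — FAILS
Hence LHS − RHS is never zero or negative, i.e. LHS > RHS throughout, so the claimed relation (≤) fails for every integer in [-1000, 1000].

No integer in the range satisfies it.

Answer: Never true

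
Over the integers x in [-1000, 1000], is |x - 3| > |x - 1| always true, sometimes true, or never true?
Holds at x = 0: LHS = |0 - 3| = |-3| = 3, RHS = |0 - 1| = |-1| = 1; 3 > 1 — holds
Fails at x = 2: LHS = |2 - 3| = |-1| = 1, RHS = |2 - 1| = |1| = 1; 1 > 1 — FAILS
It is satisfied by some integers in the range but not all.

Answer: Sometimes true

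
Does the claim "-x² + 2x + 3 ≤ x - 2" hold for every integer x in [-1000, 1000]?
The claim fails at x = 0:
x = 0: LHS = -0² + 2·0 + 3 = 3, RHS = 0 - 2 = -2; 3 ≤ -2 — FAILS

Because a single integer refutes it, the statement is false.

Answer: False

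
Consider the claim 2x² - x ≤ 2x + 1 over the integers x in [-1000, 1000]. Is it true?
The claim fails at x = -1:
x = -1: LHS = 2·(-1)² - (-1) = 3, RHS = 2·(-1) + 1 = -1; 3 ≤ -1 — FAILS

Because a single integer refutes it, the statement is false.

Answer: False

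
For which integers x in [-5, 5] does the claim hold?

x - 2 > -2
Holds for: {1, 2, 3, 4, 5}
Fails for: {-5, -4, -3, -2, -1, 0}

Answer: {1, 2, 3, 4, 5}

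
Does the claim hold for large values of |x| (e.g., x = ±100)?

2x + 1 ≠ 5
x = 100: LHS = 2·100 + 1 = 201; 201 ≠ 5 — holds
x = -100: LHS = 2·(-100) + 1 = -199; -199 ≠ 5 — holds

Answer: Yes, holds for both x = 100 and x = -100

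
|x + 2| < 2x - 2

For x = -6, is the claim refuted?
Substitute x = -6 into the relation:
x = -6: LHS = |(-6) + 2| = |-4| = 4, RHS = 2·(-6) - 2 = -14; 4 < -14 — FAILS

Since the claim fails at x = -6, this value is a counterexample.

Answer: Yes, x = -6 is a counterexample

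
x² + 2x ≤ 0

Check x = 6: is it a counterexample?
Substitute x = 6 into the relation:
x = 6: LHS = 6² + 2·6 = 48; 48 ≤ 0 — FAILS

Since the claim fails at x = 6, this value is a counterexample.

Answer: Yes, x = 6 is a counterexample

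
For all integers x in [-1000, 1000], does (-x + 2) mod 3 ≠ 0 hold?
The claim fails at x = -1:
x = -1: LHS = (-(-1) + 2) mod 3 = 3 mod 3 = 0; 0 ≠ 0 — FAILS

Because a single integer refutes it, the statement is false.

Answer: False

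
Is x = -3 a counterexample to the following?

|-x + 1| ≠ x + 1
Substitute x = -3 into the relation:
x = -3: LHS = |-(-3) + 1| = |4| = 4, RHS = (-3) + 1 = -2; 4 ≠ -2 — holds

The claim holds here, so x = -3 is not a counterexample. (A counterexample exists elsewhere, e.g. x = 0.)

Answer: No, x = -3 is not a counterexample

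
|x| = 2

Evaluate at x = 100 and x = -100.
x = 100: LHS = |100| = 100; 100 = 2 — FAILS
x = -100: LHS = |-100| = 100; 100 = 2 — FAILS

Answer: No, fails for both x = 100 and x = -100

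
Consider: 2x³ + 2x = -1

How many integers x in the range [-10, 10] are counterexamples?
Counterexamples in [-10, 10]: {-10, -9, -8, -7, -6, -5, -4, -3, -2, -1, 0, 1, 2, 3, 4, 5, 6, 7, 8, 9, 10}.

Counting them gives 21 values.

Answer: 21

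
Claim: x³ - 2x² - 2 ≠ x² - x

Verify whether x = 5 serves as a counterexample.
Substitute x = 5 into the relation:
x = 5: LHS = 5³ - 2·5² - 2 = 73, RHS = 5² - 5 = 20; 73 ≠ 20 — holds

The relation holds at x = 5, so it is not a counterexample.

Answer: No, x = 5 is not a counterexample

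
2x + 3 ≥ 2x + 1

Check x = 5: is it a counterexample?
Substitute x = 5 into the relation:
x = 5: LHS = 2·5 + 3 = 13, RHS = 2·5 + 1 = 11; 13 ≥ 11 — holds

The relation holds at x = 5, so it is not a counterexample.

Answer: No, x = 5 is not a counterexample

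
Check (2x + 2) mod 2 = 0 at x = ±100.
x = 100: LHS = (2·100 + 2) mod 2 = 202 mod 2 = 0; 0 = 0 — holds
x = -100: LHS = (2·(-100) + 2) mod 2 = (-198) mod 2 = 0; 0 = 0 — holds

Answer: Yes, holds for both x = 100 and x = -100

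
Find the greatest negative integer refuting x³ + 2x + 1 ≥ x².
Testing negative integers from -1 downward:
x = -1: LHS = (-1)³ + 2·(-1) + 1 = -2, RHS = (-1)² = 1; -2 ≥ 1 — FAILS  ← closest negative counterexample to 0

Answer: x = -1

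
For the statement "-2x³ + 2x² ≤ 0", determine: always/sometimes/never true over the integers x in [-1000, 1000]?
Holds at x = 0: LHS = -2·0³ + 2·0² = 0; 0 ≤ 0 — holds
Fails at x = -1: LHS = -2·(-1)³ + 2·(-1)² = 4; 4 ≤ 0 — FAILS
It is satisfied by some integers in the range but not all.

Answer: Sometimes true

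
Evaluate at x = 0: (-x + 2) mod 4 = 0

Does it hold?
x = 0: LHS = (-0 + 2) mod 4 = 2 mod 4 = 2; 2 = 0 — FAILS

The relation fails at x = 0, so x = 0 is a counterexample.

Answer: No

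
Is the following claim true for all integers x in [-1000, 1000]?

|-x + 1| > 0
The claim fails at x = 1:
x = 1: LHS = |-1 + 1| = |0| = 0; 0 > 0 — FAILS

Because a single integer refutes it, the statement is false.

Answer: False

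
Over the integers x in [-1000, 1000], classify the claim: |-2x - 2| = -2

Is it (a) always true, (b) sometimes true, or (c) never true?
An absolute value is never negative, so the left side is ≥ 0 for every x, while the right side is -2. Tightest case in [-1000, 1000] is x = -1:
x = -1: LHS = |-2·(-1) - 2| = |0| = 0; 0 = -2 — FAILS
Hence LHS − RHS is never 0, i.e. the two sides are never equal, so the claimed relation (=) fails for every integer in [-1000, 1000].

No integer in the range satisfies it.

Answer: Never true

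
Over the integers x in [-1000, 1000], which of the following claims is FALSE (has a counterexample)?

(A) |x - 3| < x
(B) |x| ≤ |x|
(A) x = 0: LHS = |0 - 3| = |-3| = 3; 3 < 0 — FAILS

(B) Over all integers in [-1000, 1000], LHS − RHS is largest at x = 0, where it equals 0:
x = 0: LHS = |0| = 0, RHS = |0| = 0; 0 ≤ 0 — holds
At the ends of the range:
x = -1000: LHS = |-1000| = 1000, RHS = |-1000| = 1000; 1000 ≤ 1000 — holds
x = 1000: LHS = |1000| = 1000, RHS = |1000| = 1000; 1000 ≤ 1000 — holds
Hence LHS − RHS is never positive, i.e. LHS ≤ RHS throughout, so the relation holds for every integer in [-1000, 1000].

Only (A) has a counterexample.

Answer: A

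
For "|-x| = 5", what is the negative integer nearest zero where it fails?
Testing negative integers from -1 downward:
x = -1: LHS = |-(-1)| = |1| = 1; 1 = 5 — FAILS  ← closest negative counterexample to 0

Answer: x = -1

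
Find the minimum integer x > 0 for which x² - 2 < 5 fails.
Testing positive integers:
x = 1: LHS = 1² - 2 = -1; -1 < 5 — holds
x = 2: LHS = 2² - 2 = 2; 2 < 5 — holds
x = 3: LHS = 3² - 2 = 7; 7 < 5 — FAILS  ← smallest positive counterexample

Answer: x = 3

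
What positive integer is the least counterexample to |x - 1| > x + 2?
Testing positive integers:
x = 1: LHS = |1 - 1| = |0| = 0, RHS = 1 + 2 = 3; 0 > 3 — FAILS  ← smallest positive counterexample

Answer: x = 1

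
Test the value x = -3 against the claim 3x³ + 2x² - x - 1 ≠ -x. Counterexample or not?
Substitute x = -3 into the relation:
x = -3: LHS = 3·(-3)³ + 2·(-3)² - (-3) - 1 = -61, RHS = -(-3) = 3; -61 ≠ 3 — holds

The relation holds at x = -3, so it is not a counterexample.

Answer: No, x = -3 is not a counterexample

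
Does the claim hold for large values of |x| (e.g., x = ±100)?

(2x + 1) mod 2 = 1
x = 100: LHS = (2·100 + 1) mod 2 = 201 mod 2 = 1; 1 = 1 — holds
x = -100: LHS = (2·(-100) + 1) mod 2 = (-199) mod 2 = 1; 1 = 1 — holds

Answer: Yes, holds for both x = 100 and x = -100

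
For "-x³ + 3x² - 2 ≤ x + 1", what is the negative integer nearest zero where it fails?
Testing negative integers from -1 downward:
x = -1: LHS = -(-1)³ + 3·(-1)² - 2 = 2, RHS = (-1) + 1 = 0; 2 ≤ 0 — FAILS  ← closest negative counterexample to 0

Answer: x = -1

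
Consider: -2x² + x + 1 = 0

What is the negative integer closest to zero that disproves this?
Testing negative integers from -1 downward:
x = -1: LHS = -2·(-1)² + (-1) + 1 = -2; -2 = 0 — FAILS  ← closest negative counterexample to 0

Answer: x = -1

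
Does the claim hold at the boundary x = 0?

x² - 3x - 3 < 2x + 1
x = 0: LHS = 0² - 3·0 - 3 = -3, RHS = 2·0 + 1 = 1; -3 < 1 — holds

The relation is satisfied at x = 0.

Answer: Yes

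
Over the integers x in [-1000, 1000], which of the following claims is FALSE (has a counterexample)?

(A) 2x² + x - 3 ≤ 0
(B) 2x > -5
(A) x = 2: LHS = 2·2² + 2 - 3 = 7; 7 ≤ 0 — FAILS
(B) x = -3: LHS = 2·(-3) = -6; -6 > -5 — FAILS

Answer: Both A and B are false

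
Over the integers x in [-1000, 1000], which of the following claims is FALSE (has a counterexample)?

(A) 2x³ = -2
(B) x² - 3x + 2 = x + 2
(A) x = 0: LHS = 2·0³ = 0; 0 = -2 — FAILS
(B) x = 1: LHS = 1² - 3·1 + 2 = 0, RHS = 1 + 2 = 3; 0 = 3 — FAILS

Answer: Both A and B are false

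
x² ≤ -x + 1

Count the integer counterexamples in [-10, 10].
Counterexamples in [-10, 10]: {-10, -9, -8, -7, -6, -5, -4, -3, -2, 1, 2, 3, 4, 5, 6, 7, 8, 9, 10}.

Counting them gives 19 values.

Answer: 19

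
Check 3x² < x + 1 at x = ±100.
x = 100: LHS = 3·100² = 30000, RHS = 100 + 1 = 101; 30000 < 101 — FAILS
x = -100: LHS = 3·(-100)² = 30000, RHS = (-100) + 1 = -99; 30000 < -99 — FAILS

Answer: No, fails for both x = 100 and x = -100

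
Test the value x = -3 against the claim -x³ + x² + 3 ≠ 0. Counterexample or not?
Substitute x = -3 into the relation:
x = -3: LHS = -(-3)³ + (-3)² + 3 = 39; 39 ≠ 0 — holds

The relation holds at x = -3, so it is not a counterexample.

Answer: No, x = -3 is not a counterexample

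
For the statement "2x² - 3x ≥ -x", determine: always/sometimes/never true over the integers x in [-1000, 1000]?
Over all integers in [-1000, 1000], LHS − RHS is smallest at x = 0, where it equals 0:
x = 0: LHS = 2·0² - 3·0 = 0, RHS = -0 = 0; 0 ≥ 0 — holds
At the ends of the range:
x = -1000: LHS = 2·(-1000)² - 3·(-1000) = 2003000, RHS = -(-1000) = 1000; 2003000 ≥ 1000 — holds
x = 1000: LHS = 2·1000² - 3·1000 = 1997000; 1997000 ≥ -1000 — holds
Hence LHS − RHS is never negative, i.e. LHS ≥ RHS throughout, so the relation holds for every integer in [-1000, 1000].

No counterexample exists.

Answer: Always true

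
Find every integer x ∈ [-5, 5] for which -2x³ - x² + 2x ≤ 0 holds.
Holds for: {-1, 0, 1, 2, 3, 4, 5}
Fails for: {-5, -4, -3, -2}

Answer: {-1, 0, 1, 2, 3, 4, 5}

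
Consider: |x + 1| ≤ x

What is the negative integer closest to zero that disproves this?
Testing negative integers from -1 downward:
x = -1: LHS = |(-1) + 1| = |0| = 0; 0 ≤ -1 — FAILS  ← closest negative counterexample to 0

Answer: x = -1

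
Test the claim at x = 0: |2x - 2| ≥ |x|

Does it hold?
x = 0: LHS = |2·0 - 2| = |-2| = 2, RHS = |0| = 0; 2 ≥ 0 — holds

The relation is satisfied at x = 0.

Answer: Yes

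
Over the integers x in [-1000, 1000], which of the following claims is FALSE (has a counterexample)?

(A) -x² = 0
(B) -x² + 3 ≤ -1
(A) x = 1: LHS = -1² = -1; -1 = 0 — FAILS
(B) x = 0: LHS = -0² + 3 = 3; 3 ≤ -1 — FAILS

Answer: Both A and B are false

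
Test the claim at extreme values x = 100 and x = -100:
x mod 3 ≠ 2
x = 100: LHS = 100 mod 3 = 1; 1 ≠ 2 — holds
x = -100: LHS = (-100) mod 3 = 2; 2 ≠ 2 — FAILS

Answer: Partially: holds for x = 100, fails for x = -100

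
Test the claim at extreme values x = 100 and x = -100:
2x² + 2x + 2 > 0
x = 100: LHS = 2·100² + 2·100 + 2 = 20202; 20202 > 0 — holds
x = -100: LHS = 2·(-100)² + 2·(-100) + 2 = 19802; 19802 > 0 — holds

Answer: Yes, holds for both x = 100 and x = -100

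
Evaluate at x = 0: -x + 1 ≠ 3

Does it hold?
x = 0: LHS = -0 + 1 = 1; 1 ≠ 3 — holds

The relation is satisfied at x = 0.

Answer: Yes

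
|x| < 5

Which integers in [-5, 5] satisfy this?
Holds for: {-4, -3, -2, -1, 0, 1, 2, 3, 4}
Fails for: {-5, 5}

Answer: {-4, -3, -2, -1, 0, 1, 2, 3, 4}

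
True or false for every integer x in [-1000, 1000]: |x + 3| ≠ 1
The claim fails at x = -2:
x = -2: LHS = |(-2) + 3| = |1| = 1; 1 ≠ 1 — FAILS

Because a single integer refutes it, the statement is false.

Answer: False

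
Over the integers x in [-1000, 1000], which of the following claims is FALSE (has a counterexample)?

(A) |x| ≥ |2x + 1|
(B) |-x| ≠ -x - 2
(A) x = 0: LHS = |0| = 0, RHS = |2·0 + 1| = |1| = 1; 0 ≥ 1 — FAILS

(B) Over all integers in [-1000, 1000], LHS − RHS is always positive; it is smallest at x = 0, where it equals 2:
x = 0: LHS = |-0| = |0| = 0, RHS = -0 - 2 = -2; 0 ≠ -2 — holds
At the ends of the range:
x = -1000: LHS = |-(-1000)| = |1000| = 1000, RHS = -(-1000) - 2 = 998; 1000 ≠ 998 — holds
x = 1000: LHS = |-1000| = 1000, RHS = -1000 - 2 = -1002; 1000 ≠ -1002 — holds
Hence LHS − RHS is never 0, i.e. the two sides are never equal, so the relation holds for every integer in [-1000, 1000].

Only (A) has a counterexample.

Answer: A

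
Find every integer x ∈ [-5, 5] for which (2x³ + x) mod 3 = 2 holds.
For a polynomial with integer coefficients, its value mod 3 depends only on x mod 3, so it suffices to check one representative of each residue class, x = 0, 1, 2:
x = 0: LHS = (2·0³ + 0) mod 3 = 0 mod 3 = 0; 0 = 2 — FAILS
x = 1: LHS = (2·1³ + 1) mod 3 = 3 mod 3 = 0; 0 = 2 — FAILS
x = 2: LHS = (2·2³ + 2) mod 3 = 18 mod 3 = 0; 0 = 2 — FAILS
The relation fails in every residue class, so the claimed relation (=) fails for every integer in [-5, 5].

Answer: None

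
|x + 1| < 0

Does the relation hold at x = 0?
x = 0: LHS = |0 + 1| = |1| = 1; 1 < 0 — FAILS

The relation fails at x = 0, so x = 0 is a counterexample.

Answer: No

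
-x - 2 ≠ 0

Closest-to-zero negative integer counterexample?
Testing negative integers from -1 downward:
x = -1: LHS = -(-1) - 2 = -1; -1 ≠ 0 — holds
x = -2: LHS = -(-2) - 2 = 0; 0 ≠ 0 — FAILS  ← closest negative counterexample to 0

Answer: x = -2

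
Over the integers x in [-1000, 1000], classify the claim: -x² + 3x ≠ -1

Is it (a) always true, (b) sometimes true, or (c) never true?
Track d = LHS − RHS over the integers in [-1000, 1000]. Equality would need d = 0, but d changes sign only between consecutive integers, jumping over 0:
x = -1: LHS = -(-1)² + 3·(-1) = -4; -4 ≠ -1 — holds  (d = -3)
x = 0: LHS = -0² + 3·0 = 0; 0 ≠ -1 — holds  (d = 1)
x = 3: LHS = -3² + 3·3 = 0; 0 ≠ -1 — holds  (d = 1)
x = 4: LHS = -4² + 3·4 = -4; -4 ≠ -1 — holds  (d = -3)
Away from these crossings d keeps a constant sign, and checking every integer in [-1000, 1000] confirms d ≠ 0 throughout. Hence the two sides are never equal, so the relation holds for every integer in [-1000, 1000].

No counterexample exists.

Answer: Always true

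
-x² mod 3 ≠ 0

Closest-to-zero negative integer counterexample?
Testing negative integers from -1 downward:
x = -1: LHS = (-(-1)²) mod 3 = (-1) mod 3 = 2; 2 ≠ 0 — holds
x = -2: LHS = (-(-2)²) mod 3 = (-4) mod 3 = 2; 2 ≠ 0 — holds
x = -3: LHS = (-(-3)²) mod 3 = (-9) mod 3 = 0; 0 ≠ 0 — FAILS  ← closest negative counterexample to 0

Answer: x = -3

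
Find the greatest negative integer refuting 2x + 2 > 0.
Testing negative integers from -1 downward:
x = -1: LHS = 2·(-1) + 2 = 0; 0 > 0 — FAILS  ← closest negative counterexample to 0

Answer: x = -1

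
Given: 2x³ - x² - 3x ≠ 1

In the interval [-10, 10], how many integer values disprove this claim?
Track d = LHS − RHS over the integers in [-10, 10]. Equality would need d = 0, but d changes sign only between consecutive integers, jumping over 0:
x = 1: LHS = 2·1³ - 1² - 3·1 = -2; -2 ≠ 1 — holds  (d = -3)
x = 2: LHS = 2·2³ - 2² - 3·2 = 6; 6 ≠ 1 — holds  (d = 5)
Away from these crossings d keeps a constant sign, and checking every integer in [-10, 10] confirms d ≠ 0 throughout. Hence the two sides are never equal, so the relation holds for every integer in [-10, 10].

No counterexample appears in that range.

Answer: 0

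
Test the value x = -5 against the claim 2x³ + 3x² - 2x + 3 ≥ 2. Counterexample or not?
Substitute x = -5 into the relation:
x = -5: LHS = 2·(-5)³ + 3·(-5)² - 2·(-5) + 3 = -162; -162 ≥ 2 — FAILS

Since the claim fails at x = -5, this value is a counterexample.

Answer: Yes, x = -5 is a counterexample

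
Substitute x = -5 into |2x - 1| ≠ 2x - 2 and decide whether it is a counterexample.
Substitute x = -5 into the relation:
x = -5: LHS = |2·(-5) - 1| = |-11| = 11, RHS = 2·(-5) - 2 = -12; 11 ≠ -12 — holds

The relation holds at x = -5, so it is not a counterexample.

Answer: No, x = -5 is not a counterexample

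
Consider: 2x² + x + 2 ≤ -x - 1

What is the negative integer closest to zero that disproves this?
Testing negative integers from -1 downward:
x = -1: LHS = 2·(-1)² + (-1) + 2 = 3, RHS = -(-1) - 1 = 0; 3 ≤ 0 — FAILS  ← closest negative counterexample to 0

Answer: x = -1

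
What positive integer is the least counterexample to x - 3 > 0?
Testing positive integers:
x = 1: LHS = 1 - 3 = -2; -2 > 0 — FAILS  ← smallest positive counterexample

Answer: x = 1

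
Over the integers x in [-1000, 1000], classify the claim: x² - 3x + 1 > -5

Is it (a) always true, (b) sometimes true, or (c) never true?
Over all integers in [-1000, 1000], LHS − RHS is smallest at x = 1, where it equals 4:
x = 1: LHS = 1² - 3·1 + 1 = -1; -1 > -5 — holds
At the ends of the range:
x = -1000: LHS = (-1000)² - 3·(-1000) + 1 = 1003001; 1003001 > -5 — holds
x = 1000: LHS = 1000² - 3·1000 + 1 = 997001; 997001 > -5 — holds
Hence LHS − RHS is never zero or negative, i.e. LHS > RHS throughout, so the relation holds for every integer in [-1000, 1000].

No counterexample exists.

Answer: Always true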